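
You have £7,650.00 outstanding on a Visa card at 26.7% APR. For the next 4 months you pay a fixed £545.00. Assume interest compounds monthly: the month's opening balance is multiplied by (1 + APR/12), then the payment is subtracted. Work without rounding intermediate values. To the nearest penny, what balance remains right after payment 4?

£6,100.07

Monthly rate r = 26.7%/12 = 2.225% = 0.02225.
Each month: B ← B·(1+r) − £545.00.
Month 1: interest £170.21; balance after payment £7,275.21.
Month 2: interest £161.87; balance after payment £6,892.09.
Month 3: interest £153.35; balance after payment £6,500.43.
Month 4: interest £144.63; balance after payment £6,100.07.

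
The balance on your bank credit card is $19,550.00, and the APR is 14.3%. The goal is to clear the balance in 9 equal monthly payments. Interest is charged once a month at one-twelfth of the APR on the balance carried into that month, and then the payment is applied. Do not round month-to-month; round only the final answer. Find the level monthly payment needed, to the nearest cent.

Monthly rate r = 14.3%/12 = 1.19167% = 0.0119167.
Level-payment amortization: P = B₀·r / (1 − (1+r)^(−n)) = 19550.00·0.0119167 / (1 − 1.01192^(−9)).
Denominator 1 − (1+r)^(−9) = 0.101129227.
P = 232.971 / 0.101129227 ≈ 2303.69.

$2,303.69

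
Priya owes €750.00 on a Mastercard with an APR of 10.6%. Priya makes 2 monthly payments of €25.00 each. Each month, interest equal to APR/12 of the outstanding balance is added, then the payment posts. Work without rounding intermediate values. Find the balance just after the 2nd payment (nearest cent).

Monthly rate r = 10.6%/12 = 0.883333% = 0.00883333.
Each month: B ← B·(1+r) − €25.00.
Month 1: interest €6.62; balance after payment €731.62.
Month 2: interest €6.46; balance after payment €713.09.

€713.09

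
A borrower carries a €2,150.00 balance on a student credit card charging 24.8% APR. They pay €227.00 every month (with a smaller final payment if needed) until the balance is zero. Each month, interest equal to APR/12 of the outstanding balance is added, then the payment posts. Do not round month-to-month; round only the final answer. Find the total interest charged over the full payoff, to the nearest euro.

€268

Monthly rate r = 24.8%/12 = 2.06667% = 0.0206667.
Payoff takes n = ⌈−ln(1 − rB₀/P)/ln(1+r)⌉ = ⌈10.649⌉ = 11 payments; the last is €147.84.
Total paid = 10·€227.00 + €147.84 = €2,417.84.
Total interest = total paid − principal = €2,417.84 − €2,150.00 = €267.84.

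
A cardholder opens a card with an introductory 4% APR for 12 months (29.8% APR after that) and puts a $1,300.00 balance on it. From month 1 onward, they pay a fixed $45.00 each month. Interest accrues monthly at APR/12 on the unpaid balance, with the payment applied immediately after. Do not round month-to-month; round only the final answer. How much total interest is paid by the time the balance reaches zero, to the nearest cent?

$313.96

Promo months 1–12 at r₀ = 4%/12 = 0.00333333; months 13+ at r₁ = 29.8%/12 = 0.0248333.
After month 12: iterate B ← B·(1+r₀) − $45.00 for 12 months → $802.95.
Then at r₁ with $45.00/mo: n₂ = −ln(1 − r₁·B/P)/ln(1+r₁) ≈ 23.86 → 24 more payments.
Total paid = 35·$45.00 + $38.96 = $1,613.96; interest = $1,613.96 − $1,300.00 = $313.96.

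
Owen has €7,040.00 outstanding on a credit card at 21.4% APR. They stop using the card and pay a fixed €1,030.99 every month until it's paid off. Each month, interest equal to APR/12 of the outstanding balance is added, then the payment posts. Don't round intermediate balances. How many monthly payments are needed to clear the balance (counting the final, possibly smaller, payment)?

Monthly rate r = 21.4%/12 = 1.78333% = 0.0178333.
Recurrence: B ← B·(1+r) − €1,030.99.
Month 1: interest €125.55; balance after payment €6,134.56.
Month 2: interest €109.40; balance after payment €5,212.97.
Closed form: n = −ln(1 − rB₀/P)/ln(1+r) = −ln(0.87823)/ln(1.01783) ≈ 7.346, so the balance reaches zero during payment 8.

8 months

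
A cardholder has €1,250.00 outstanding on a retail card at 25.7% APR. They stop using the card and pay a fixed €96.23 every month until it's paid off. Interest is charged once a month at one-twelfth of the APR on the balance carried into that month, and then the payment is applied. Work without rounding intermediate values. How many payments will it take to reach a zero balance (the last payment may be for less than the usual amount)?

Monthly rate r = 25.7%/12 = 2.14167% = 0.0214167.
Recurrence: B ← B·(1+r) − €96.23.
Month 1: interest €26.77; balance after payment €1,180.54.
Month 2: interest €25.28; balance after payment €1,109.59.
Closed form: n = −ln(1 − rB₀/P)/ln(1+r) = −ln(0.7218)/ln(1.02142) ≈ 15.384, so the balance reaches zero during payment 16.

16 months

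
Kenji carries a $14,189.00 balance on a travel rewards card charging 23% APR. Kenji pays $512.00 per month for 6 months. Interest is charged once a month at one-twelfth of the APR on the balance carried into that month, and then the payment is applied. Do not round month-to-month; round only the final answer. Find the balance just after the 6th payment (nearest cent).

$12,677.93

Monthly rate r = 23%/12 = 1.91667% = 0.0191667.
Each month: B ← B·(1+r) − $512.00.
Month 1: interest $271.96; balance after payment $13,948.96.
Month 2: interest $267.35; balance after payment $13,704.31.
Month 3: interest $262.67; balance after payment $13,454.98.
Month 4: interest $257.89; balance after payment $13,200.86.
Month 5: interest $253.02; balance after payment $12,941.88.
Month 6: interest $248.05; balance after payment $12,677.93.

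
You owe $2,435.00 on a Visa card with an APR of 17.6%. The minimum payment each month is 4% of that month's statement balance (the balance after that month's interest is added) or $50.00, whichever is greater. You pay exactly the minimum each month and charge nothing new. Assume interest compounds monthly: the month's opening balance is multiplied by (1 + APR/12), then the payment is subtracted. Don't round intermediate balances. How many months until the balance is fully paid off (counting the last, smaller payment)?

57 months

Monthly rate r = 17.6%/12 = 1.46667% = 0.0146667.
While 4% of the post-interest balance exceeds $50.00, each month B ← (B·(1+r))·(1 − 0.04), i.e. B shrinks by the factor (1+r)·0.96 = 0.97408.
This holds for months 1–26. Entering month 27 the balance is $1,230.15; 4% of the post-interest balance is now below $50.00, so the flat $50.00 minimum applies from here.
From month 27 a fixed $50.00 at rate r clears $1,230.15 in 31 more payments. Total: 26 + 31 = 57 months.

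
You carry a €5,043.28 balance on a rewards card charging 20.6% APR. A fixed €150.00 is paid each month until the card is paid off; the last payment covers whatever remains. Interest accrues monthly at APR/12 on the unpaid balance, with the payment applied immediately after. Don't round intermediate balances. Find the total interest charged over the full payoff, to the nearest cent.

Monthly rate r = 20.6%/12 = 1.71667% = 0.0171667.
Payoff takes n = ⌈−ln(1 − rB₀/P)/ln(1+r)⌉ = ⌈50.573⌉ = 51 payments; the last is €86.22.
Total paid = 50·€150.00 + €86.22 = €7,586.22.
Total interest = total paid − principal = €7,586.22 − €5,043.28 = €2,542.94.

€2,542.94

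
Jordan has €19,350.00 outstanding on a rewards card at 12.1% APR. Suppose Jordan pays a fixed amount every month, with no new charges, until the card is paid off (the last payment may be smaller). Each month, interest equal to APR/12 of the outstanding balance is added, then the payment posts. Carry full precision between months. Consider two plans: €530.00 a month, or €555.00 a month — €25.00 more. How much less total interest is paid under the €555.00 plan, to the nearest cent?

Monthly rate r = 12.1%/12 = 1.00833% = 0.0100833.
At €530.00/mo: n = ⌈−ln(1 − rB₀/P)/ln(1+r)⌉ = 46 payments (last €402.22); total interest = total paid − €19,350.00 = €4,902.22.
At €555.00/mo: 44 payments (last €98.02); total interest €4,613.02.
Interest saved = €4,902.22 − €4,613.02 = €289.20.

€289.20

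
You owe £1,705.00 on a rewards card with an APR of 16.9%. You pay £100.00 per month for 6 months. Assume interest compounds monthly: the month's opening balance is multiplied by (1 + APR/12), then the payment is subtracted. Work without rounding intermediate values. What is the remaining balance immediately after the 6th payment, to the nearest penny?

£1,232.72

Monthly rate r = 16.9%/12 = 1.40833% = 0.0140833.
Each month: B ← B·(1+r) − £100.00.
Month 1: interest £24.01; balance after payment £1,629.01.
Month 2: interest £22.94; balance after payment £1,551.95.
Month 3: interest £21.86; balance after payment £1,473.81.
Month 4: interest £20.76; balance after payment £1,394.57.
Month 5: interest £19.64; balance after payment £1,314.21.
Month 6: interest £18.51; balance after payment £1,232.72.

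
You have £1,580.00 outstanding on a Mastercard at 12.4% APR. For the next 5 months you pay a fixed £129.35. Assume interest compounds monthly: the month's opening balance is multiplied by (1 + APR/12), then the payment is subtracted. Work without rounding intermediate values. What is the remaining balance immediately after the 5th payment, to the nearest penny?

£1,003.08

Monthly rate r = 12.4%/12 = 1.03333% = 0.0103333.
Each month: B ← B·(1+r) − £129.35.
Month 1: interest £16.33; balance after payment £1,466.98.
Month 2: interest £15.16; balance after payment £1,352.79.
Month 3: interest £13.98; balance after payment £1,237.41.
Month 4: interest £12.79; balance after payment £1,120.85.
Month 5: interest £11.58; balance after payment £1,003.08.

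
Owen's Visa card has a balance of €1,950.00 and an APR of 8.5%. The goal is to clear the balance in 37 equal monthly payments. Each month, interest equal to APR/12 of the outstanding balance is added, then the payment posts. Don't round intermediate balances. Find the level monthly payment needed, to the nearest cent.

€60.10

Monthly rate r = 8.5%/12 = 0.708333% = 0.00708333.
Level-payment amortization: P = B₀·r / (1 − (1+r)^(−n)) = 1950.00·0.00708333 / (1 − 1.00708^(−37)).
Denominator 1 − (1+r)^(−37) = 0.229841916.
P = 13.8125 / 0.229841916 ≈ 60.10.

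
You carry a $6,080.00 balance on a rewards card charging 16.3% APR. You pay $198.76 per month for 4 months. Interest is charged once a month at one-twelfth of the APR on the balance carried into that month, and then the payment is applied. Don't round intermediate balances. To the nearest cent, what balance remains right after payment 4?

Monthly rate r = 16.3%/12 = 1.35833% = 0.0135833.
Each month: B ← B·(1+r) − $198.76.
Month 1: interest $82.59; balance after payment $5,963.83.
Month 2: interest $81.01; balance after payment $5,846.08.
Month 3: interest $79.41; balance after payment $5,726.72.
Month 4: interest $77.79; balance after payment $5,605.75.

$5,605.75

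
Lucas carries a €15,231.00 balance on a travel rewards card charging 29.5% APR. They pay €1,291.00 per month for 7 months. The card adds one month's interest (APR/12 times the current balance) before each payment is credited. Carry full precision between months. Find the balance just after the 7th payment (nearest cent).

€8,321.95

Monthly rate r = 29.5%/12 = 2.45833% = 0.0245833.
Each month: B ← B·(1+r) − €1,291.00.
Month 1: interest €374.43; balance after payment €14,314.43.
Month 2: interest €351.90; balance after payment €13,375.33.
Month 3: interest €328.81; balance after payment €12,413.14.
Month 4: interest €305.16; balance after payment €11,427.29.
Month 5: interest €280.92; balance after payment €10,417.21.
Month 6: interest €256.09; balance after payment €9,382.30.
Month 7: interest €230.65; balance after payment €8,321.95.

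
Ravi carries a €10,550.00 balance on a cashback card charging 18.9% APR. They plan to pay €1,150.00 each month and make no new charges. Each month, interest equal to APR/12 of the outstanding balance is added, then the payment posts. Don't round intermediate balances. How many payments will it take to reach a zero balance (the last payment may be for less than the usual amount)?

10 months

Monthly rate r = 18.9%/12 = 1.575% = 0.01575.
Recurrence: B ← B·(1+r) − €1,150.00.
Month 1: interest €166.16; balance after payment €9,566.16.
Month 2: interest €150.67; balance after payment €8,566.83.
Closed form: n = −ln(1 − rB₀/P)/ln(1+r) = −ln(0.85551)/ln(1.01575) ≈ 9.986, so the balance reaches zero during payment 10.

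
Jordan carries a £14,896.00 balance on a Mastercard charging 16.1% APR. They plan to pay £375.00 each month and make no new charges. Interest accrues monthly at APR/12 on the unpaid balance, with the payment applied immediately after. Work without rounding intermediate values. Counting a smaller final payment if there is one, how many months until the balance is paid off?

Monthly rate r = 16.1%/12 = 1.34167% = 0.0134167.
Recurrence: B ← B·(1+r) − £375.00.
Month 1: interest £199.85; balance after payment £14,720.85.
Month 2: interest £197.50; balance after payment £14,543.36.
Closed form: n = −ln(1 − rB₀/P)/ln(1+r) = −ln(0.46705)/ln(1.01342) ≈ 57.123, so the balance reaches zero during payment 58.

58 months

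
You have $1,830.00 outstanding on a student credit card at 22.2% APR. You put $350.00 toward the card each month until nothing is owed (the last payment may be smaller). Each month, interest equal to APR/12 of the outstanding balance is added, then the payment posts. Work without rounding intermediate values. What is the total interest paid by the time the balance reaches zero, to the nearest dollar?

$113

Monthly rate r = 22.2%/12 = 1.85% = 0.0185.
Payoff takes n = ⌈−ln(1 − rB₀/P)/ln(1+r)⌉ = ⌈5.550⌉ = 6 payments; the last is $193.21.
Total paid = 5·$350.00 + $193.21 = $1,943.21.
Total interest = total paid − principal = $1,943.21 − $1,830.00 = $113.21.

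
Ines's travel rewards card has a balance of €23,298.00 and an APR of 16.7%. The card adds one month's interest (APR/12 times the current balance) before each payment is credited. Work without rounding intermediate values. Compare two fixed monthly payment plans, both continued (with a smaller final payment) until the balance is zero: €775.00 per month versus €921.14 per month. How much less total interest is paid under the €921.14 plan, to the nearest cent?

Monthly rate r = 16.7%/12 = 1.39167% = 0.0139167.
At €775.00/mo: n = ⌈−ln(1 − rB₀/P)/ln(1+r)⌉ = 40 payments (last €163.44); total interest = total paid − €23,298.00 = €7,090.44.
At €921.14/mo: 32 payments (last €361.70); total interest €5,619.04.
Interest saved = €7,090.44 − €5,619.04 = €1,471.40.

€1,471.40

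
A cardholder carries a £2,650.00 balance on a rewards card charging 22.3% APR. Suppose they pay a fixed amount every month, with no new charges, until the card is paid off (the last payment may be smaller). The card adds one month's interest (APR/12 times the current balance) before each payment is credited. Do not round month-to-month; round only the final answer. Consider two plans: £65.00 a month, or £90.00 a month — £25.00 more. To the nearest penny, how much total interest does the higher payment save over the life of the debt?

£1,130.77

Monthly rate r = 22.3%/12 = 1.85833% = 0.0185833.
At £65.00/mo: n = ⌈−ln(1 − rB₀/P)/ln(1+r)⌉ = 77 payments (last £63.25); total interest = total paid − £2,650.00 = £2,353.25.
At £90.00/mo: 44 payments (last £2.48); total interest £1,222.48.
Interest saved = £2,353.25 − £1,222.48 = £1,130.77.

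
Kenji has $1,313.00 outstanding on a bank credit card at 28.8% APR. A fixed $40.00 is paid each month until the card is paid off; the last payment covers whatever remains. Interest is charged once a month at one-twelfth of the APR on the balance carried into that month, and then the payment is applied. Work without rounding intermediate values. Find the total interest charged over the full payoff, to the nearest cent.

$1,301.70

Monthly rate r = 28.8%/12 = 2.4% = 0.024.
Payoff takes n = ⌈−ln(1 − rB₀/P)/ln(1+r)⌉ = ⌈65.365⌉ = 66 payments; the last is $14.70.
Total paid = 65·$40.00 + $14.70 = $2,614.70.
Total interest = total paid − principal = $2,614.70 − $1,313.00 = $1,301.70.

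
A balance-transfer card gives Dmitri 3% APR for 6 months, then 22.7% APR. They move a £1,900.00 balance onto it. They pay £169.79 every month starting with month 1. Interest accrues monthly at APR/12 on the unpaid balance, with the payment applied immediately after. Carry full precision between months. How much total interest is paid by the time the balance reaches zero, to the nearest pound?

£80

Promo months 1–6 at r₀ = 3%/12 = 0.0025; months 7+ at r₁ = 22.7%/12 = 0.0189167.
After month 6: iterate B ← B·(1+r₀) − £169.79 for 6 months → £903.55.
Then at r₁ with £169.79/mo: n₂ = −ln(1 − r₁·B/P)/ln(1+r₁) ≈ 5.66 → 6 more payments.
Total paid = 11·£169.79 + £112.72 = £1,980.41; interest = £1,980.41 − £1,900.00 = £80.41.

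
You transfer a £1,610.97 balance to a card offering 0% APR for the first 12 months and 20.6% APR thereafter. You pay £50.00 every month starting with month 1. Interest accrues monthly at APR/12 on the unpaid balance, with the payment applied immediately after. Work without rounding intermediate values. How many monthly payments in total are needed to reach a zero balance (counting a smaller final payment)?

38 payments

Promo months 1–12 at r₀ = 0%/12 = 0; months 13+ at r₁ = 20.6%/12 = 0.0171667.
After month 12 (no interest yet): B = £1,610.97 − 12·£50.00 = £1,010.97.
Then at r₁ with £50.00/mo: n₂ = −ln(1 − r₁·B/P)/ln(1+r₁) ≈ 25.05 → 26 more payments.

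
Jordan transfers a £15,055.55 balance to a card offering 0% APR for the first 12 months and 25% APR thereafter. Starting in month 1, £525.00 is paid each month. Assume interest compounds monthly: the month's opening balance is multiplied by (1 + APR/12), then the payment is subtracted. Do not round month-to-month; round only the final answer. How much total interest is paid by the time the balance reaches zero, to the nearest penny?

£2,114.02

Promo months 1–12 at r₀ = 0%/12 = 0; months 13+ at r₁ = 25%/12 = 0.0208333.
After month 12 (no interest yet): B = £15,055.55 − 12·£525.00 = £8,755.55.
Then at r₁ with £525.00/mo: n₂ = −ln(1 − r₁·B/P)/ln(1+r₁) ≈ 20.70 → 21 more payments.
Total paid = 32·£525.00 + £369.57 = £17,169.57; interest = £17,169.57 − £15,055.55 = £2,114.02.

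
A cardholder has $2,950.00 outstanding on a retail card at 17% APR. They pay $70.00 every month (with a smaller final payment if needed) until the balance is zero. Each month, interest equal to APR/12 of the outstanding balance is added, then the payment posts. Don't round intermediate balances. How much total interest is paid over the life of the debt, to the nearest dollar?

Monthly rate r = 17%/12 = 1.41667% = 0.0141667.
Payoff takes n = ⌈−ln(1 − rB₀/P)/ln(1+r)⌉ = ⌈64.609⌉ = 65 payments; the last is $42.78.
Total paid = 64·$70.00 + $42.78 = $4,522.78.
Total interest = total paid − principal = $4,522.78 − $2,950.00 = $1,572.78.

$1,573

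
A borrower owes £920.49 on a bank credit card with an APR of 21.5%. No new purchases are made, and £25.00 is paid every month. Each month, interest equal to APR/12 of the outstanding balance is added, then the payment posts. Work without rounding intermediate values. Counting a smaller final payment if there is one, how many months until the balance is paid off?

Monthly rate r = 21.5%/12 = 1.79167% = 0.0179167.
Recurrence: B ← B·(1+r) − £25.00.
Month 1: interest £16.49; balance after payment £911.98.
Month 2: interest £16.34; balance after payment £903.32.
Closed form: n = −ln(1 − rB₀/P)/ln(1+r) = −ln(0.34032)/ln(1.01792) ≈ 60.698, so the balance reaches zero during payment 61.

61 payments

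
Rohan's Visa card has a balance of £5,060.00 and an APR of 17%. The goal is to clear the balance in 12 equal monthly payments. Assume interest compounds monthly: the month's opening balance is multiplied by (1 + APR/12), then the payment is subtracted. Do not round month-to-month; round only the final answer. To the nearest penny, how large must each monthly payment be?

Monthly rate r = 17%/12 = 1.41667% = 0.0141667.
Level-payment amortization: P = B₀·r / (1 − (1+r)^(−n)) = 5060.00·0.0141667 / (1 − 1.01417^(−12)).
Denominator 1 − (1+r)^(−12) = 0.155328164.
P = 71.6833 / 0.155328164 ≈ 461.50.

£461.50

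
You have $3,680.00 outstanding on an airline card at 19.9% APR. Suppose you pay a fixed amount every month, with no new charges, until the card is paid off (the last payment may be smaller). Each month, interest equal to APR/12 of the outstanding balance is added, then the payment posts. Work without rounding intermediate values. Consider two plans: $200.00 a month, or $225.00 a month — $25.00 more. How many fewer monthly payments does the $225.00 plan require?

Monthly rate r = 19.9%/12 = 1.65833% = 0.0165833.
At $200.00/mo: n = ⌈−ln(1 − rB₀/P)/ln(1+r)⌉ = 23 payments (last $26.87); total interest = total paid − $3,680.00 = $746.87.
At $225.00/mo: 20 payments (last $53.65); total interest $648.65.
Payments saved = 23 − 20 = 3.

3 fewer payments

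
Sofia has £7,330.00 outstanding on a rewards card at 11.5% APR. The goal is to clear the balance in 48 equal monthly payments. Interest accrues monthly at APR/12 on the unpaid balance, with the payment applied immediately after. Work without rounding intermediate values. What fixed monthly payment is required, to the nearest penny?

Monthly rate r = 11.5%/12 = 0.958333% = 0.00958333.
Level-payment amortization: P = B₀·r / (1 − (1+r)^(−n)) = 7330.00·0.00958333 / (1 − 1.00958^(−48)).
Denominator 1 − (1+r)^(−48) = 0.367332211.
P = 70.2458 / 0.367332211 ≈ 191.23.

£191.23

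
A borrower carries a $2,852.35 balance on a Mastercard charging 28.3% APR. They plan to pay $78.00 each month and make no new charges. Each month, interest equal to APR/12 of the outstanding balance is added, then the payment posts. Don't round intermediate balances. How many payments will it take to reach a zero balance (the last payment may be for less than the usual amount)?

86 payments

Monthly rate r = 28.3%/12 = 2.35833% = 0.0235833.
Recurrence: B ← B·(1+r) − $78.00.
Month 1: interest $67.27; balance after payment $2,841.62.
Month 2: interest $67.01; balance after payment $2,830.63.
Closed form: n = −ln(1 − rB₀/P)/ln(1+r) = −ln(0.13759)/ln(1.02358) ≈ 85.093, so the balance reaches zero during payment 86.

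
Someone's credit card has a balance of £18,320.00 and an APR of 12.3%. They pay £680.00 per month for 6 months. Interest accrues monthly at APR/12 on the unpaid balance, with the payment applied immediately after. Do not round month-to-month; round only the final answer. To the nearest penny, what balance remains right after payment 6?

Monthly rate r = 12.3%/12 = 1.025% = 0.01025.
Each month: B ← B·(1+r) − £680.00.
Month 1: interest £187.78; balance after payment £17,827.78.
Month 2: interest £182.73; balance after payment £17,330.51.
Month 3: interest £177.64; balance after payment £16,828.15.
Month 4: interest £172.49; balance after payment £16,320.64.
Month 5: interest £167.29; balance after payment £15,807.93.
Month 6: interest £162.03; balance after payment £15,289.96.

£15,289.96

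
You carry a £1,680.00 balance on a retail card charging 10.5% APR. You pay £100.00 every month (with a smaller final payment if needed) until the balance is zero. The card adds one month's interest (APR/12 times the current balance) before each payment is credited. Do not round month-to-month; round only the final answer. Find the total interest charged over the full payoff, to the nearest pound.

£145

Monthly rate r = 10.5%/12 = 0.875% = 0.00875.
Payoff takes n = ⌈−ln(1 − rB₀/P)/ln(1+r)⌉ = ⌈18.250⌉ = 19 payments; the last is £25.11.
Total paid = 18·£100.00 + £25.11 = £1,825.11.
Total interest = total paid − principal = £1,825.11 − £1,680.00 = £145.11.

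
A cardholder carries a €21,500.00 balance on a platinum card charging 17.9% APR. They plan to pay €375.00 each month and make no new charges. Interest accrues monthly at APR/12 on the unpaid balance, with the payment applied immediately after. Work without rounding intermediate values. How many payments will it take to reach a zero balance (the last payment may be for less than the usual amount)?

Monthly rate r = 17.9%/12 = 1.49167% = 0.0149167.
Recurrence: B ← B·(1+r) − €375.00.
Month 1: interest €320.71; balance after payment €21,445.71.
Month 2: interest €319.90; balance after payment €21,390.61.
Closed form: n = −ln(1 − rB₀/P)/ln(1+r) = −ln(0.14478)/ln(1.01492) ≈ 130.521, so the balance reaches zero during payment 131.

131 months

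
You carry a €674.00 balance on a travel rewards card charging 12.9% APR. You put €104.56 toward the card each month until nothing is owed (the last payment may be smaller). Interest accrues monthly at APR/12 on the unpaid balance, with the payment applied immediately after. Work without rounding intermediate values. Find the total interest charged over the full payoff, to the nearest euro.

€28

Monthly rate r = 12.9%/12 = 1.075% = 0.01075.
Payoff takes n = ⌈−ln(1 − rB₀/P)/ln(1+r)⌉ = ⌈6.716⌉ = 7 payments; the last is €74.99.
Total paid = 6·€104.56 + €74.99 = €702.35.
Total interest = total paid − principal = €702.35 − €674.00 = €28.35.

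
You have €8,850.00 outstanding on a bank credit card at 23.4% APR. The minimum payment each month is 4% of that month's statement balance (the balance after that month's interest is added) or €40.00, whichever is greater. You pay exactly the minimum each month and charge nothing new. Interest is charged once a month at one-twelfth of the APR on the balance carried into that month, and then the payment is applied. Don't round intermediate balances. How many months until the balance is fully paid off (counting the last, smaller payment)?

Monthly rate r = 23.4%/12 = 1.95% = 0.0195.
While 4% of the post-interest balance exceeds €40.00, each month B ← (B·(1+r))·(1 − 0.04), i.e. B shrinks by the factor (1+r)·0.96 = 0.97872.
This holds for months 1–103. Entering month 104 the balance is €965.53; 4% of the post-interest balance is now below €40.00, so the flat €40.00 minimum applies from here.
From month 104 a fixed €40.00 at rate r clears €965.53 in 33 more payments. Total: 103 + 33 = 136 months.

136 months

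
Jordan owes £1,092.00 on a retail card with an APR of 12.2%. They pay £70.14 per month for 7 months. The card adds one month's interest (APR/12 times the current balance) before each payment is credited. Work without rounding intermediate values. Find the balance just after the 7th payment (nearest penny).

£665.91

Monthly rate r = 12.2%/12 = 1.01667% = 0.0101667.
Each month: B ← B·(1+r) − £70.14.
Month 1: interest £11.10; balance after payment £1,032.96.
Month 2: interest £10.50; balance after payment £973.32.
Month 3: interest £9.90; balance after payment £913.08.
Month 4: interest £9.28; balance after payment £852.22.
Month 5: interest £8.66; balance after payment £790.75.
Month 6: interest £8.04; balance after payment £728.65.
Month 7: interest £7.41; balance after payment £665.91.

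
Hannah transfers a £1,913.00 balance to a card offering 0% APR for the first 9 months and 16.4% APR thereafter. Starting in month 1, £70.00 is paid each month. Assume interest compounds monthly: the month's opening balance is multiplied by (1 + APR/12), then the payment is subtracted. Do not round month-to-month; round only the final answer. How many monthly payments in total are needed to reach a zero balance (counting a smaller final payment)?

31 months

Promo months 1–9 at r₀ = 0%/12 = 0; months 10+ at r₁ = 16.4%/12 = 0.0136667.
After month 9 (no interest yet): B = £1,913.00 − 9·£70.00 = £1,283.00.
Then at r₁ with £70.00/mo: n₂ = −ln(1 − r₁·B/P)/ln(1+r₁) ≈ 21.24 → 22 more payments.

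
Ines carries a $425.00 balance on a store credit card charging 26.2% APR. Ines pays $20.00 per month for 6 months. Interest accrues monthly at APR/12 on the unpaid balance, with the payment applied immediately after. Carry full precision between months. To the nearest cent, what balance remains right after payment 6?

$357.06

Monthly rate r = 26.2%/12 = 2.18333% = 0.0218333.
Each month: B ← B·(1+r) − $20.00.
Month 1: interest $9.28; balance after payment $414.28.
Month 2: interest $9.05; balance after payment $403.32.
Month 3: interest $8.81; balance after payment $392.13.
Month 4: interest $8.56; balance after payment $380.69.
Month 5: interest $8.31; balance after payment $369.00.
Month 6: interest $8.06; balance after payment $357.06.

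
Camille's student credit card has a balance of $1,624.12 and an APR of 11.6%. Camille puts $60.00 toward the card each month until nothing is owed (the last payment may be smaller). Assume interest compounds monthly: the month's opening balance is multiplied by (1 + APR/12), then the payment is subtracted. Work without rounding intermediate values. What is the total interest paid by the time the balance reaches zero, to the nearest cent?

Monthly rate r = 11.6%/12 = 0.966667% = 0.00966667.
Payoff takes n = ⌈−ln(1 − rB₀/P)/ln(1+r)⌉ = ⌈31.533⌉ = 32 payments; the last is $32.06.
Total paid = 31·$60.00 + $32.06 = $1,892.06.
Total interest = total paid − principal = $1,892.06 − $1,624.12 = $267.94.

$267.94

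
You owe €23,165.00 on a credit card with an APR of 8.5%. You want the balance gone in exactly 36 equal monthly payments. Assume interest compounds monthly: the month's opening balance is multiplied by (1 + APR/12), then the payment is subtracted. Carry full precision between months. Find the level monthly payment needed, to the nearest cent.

€731.26

Monthly rate r = 8.5%/12 = 0.708333% = 0.00708333.
Level-payment amortization: P = B₀·r / (1 − (1+r)^(−n)) = 23165.00·0.00708333 / (1 − 1.00708^(−36)).
Denominator 1 − (1+r)^(−36) = 0.22438663.
P = 164.085 / 0.22438663 ≈ 731.26.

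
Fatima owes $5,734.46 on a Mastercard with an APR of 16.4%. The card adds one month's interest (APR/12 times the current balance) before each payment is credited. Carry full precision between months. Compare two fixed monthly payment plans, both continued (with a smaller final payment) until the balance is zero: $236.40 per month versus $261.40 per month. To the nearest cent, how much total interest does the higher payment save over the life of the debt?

Monthly rate r = 16.4%/12 = 1.36667% = 0.0136667.
At $236.40/mo: n = ⌈−ln(1 − rB₀/P)/ln(1+r)⌉ = 30 payments (last $158.78); total interest = total paid − $5,734.46 = $1,279.92.
At $261.40/mo: 27 payments (last $67.35); total interest $1,129.29.
Interest saved = $1,279.92 − $1,129.29 = $150.63.

$150.63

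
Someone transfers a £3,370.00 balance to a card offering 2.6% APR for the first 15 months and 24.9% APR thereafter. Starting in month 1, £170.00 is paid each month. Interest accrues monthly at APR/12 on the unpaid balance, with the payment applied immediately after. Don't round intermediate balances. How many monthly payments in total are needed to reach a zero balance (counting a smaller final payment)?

Promo months 1–15 at r₀ = 2.6%/12 = 0.00216667; months 16+ at r₁ = 24.9%/12 = 0.02075.
After month 15: iterate B ← B·(1+r₀) − £170.00 for 15 months → £892.16.
Then at r₁ with £170.00/mo: n₂ = −ln(1 − r₁·B/P)/ln(1+r₁) ≈ 5.61 → 6 more payments.

21 payments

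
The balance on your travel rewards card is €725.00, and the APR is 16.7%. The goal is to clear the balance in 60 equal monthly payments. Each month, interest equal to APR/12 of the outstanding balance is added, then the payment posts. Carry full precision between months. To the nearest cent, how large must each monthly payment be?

Monthly rate r = 16.7%/12 = 1.39167% = 0.0139167.
Level-payment amortization: P = B₀·r / (1 − (1+r)^(−n)) = 725.00·0.0139167 / (1 − 1.01392^(−60)).
Denominator 1 − (1+r)^(−60) = 0.563620561.
P = 10.0896 / 0.563620561 ≈ 17.90.

€17.90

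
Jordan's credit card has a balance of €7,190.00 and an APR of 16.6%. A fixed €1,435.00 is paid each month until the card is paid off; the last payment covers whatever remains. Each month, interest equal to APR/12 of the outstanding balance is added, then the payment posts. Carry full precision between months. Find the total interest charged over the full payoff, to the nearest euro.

Monthly rate r = 16.6%/12 = 1.38333% = 0.0138333.
Payoff takes n = ⌈−ln(1 − rB₀/P)/ln(1+r)⌉ = ⌈5.228⌉ = 6 payments; the last is €329.48.
Total paid = 5·€1,435.00 + €329.48 = €7,504.48.
Total interest = total paid − principal = €7,504.48 − €7,190.00 = €314.48.

€314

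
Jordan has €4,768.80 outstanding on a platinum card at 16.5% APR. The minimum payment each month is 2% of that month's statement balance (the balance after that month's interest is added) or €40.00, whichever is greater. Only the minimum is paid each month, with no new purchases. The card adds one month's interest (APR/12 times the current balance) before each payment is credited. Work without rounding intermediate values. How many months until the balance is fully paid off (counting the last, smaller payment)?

Monthly rate r = 16.5%/12 = 1.375% = 0.01375.
While 2% of the post-interest balance exceeds €40.00, each month B ← (B·(1+r))·(1 − 0.02), i.e. B shrinks by the factor (1+r)·0.98 = 0.99347.
This holds for months 1–135. Entering month 136 the balance is €1,970.59; 2% of the post-interest balance is now below €40.00, so the flat €40.00 minimum applies from here.
From month 136 a fixed €40.00 at rate r clears €1,970.59 in 83 more payments. Total: 135 + 83 = 218 months.

218 months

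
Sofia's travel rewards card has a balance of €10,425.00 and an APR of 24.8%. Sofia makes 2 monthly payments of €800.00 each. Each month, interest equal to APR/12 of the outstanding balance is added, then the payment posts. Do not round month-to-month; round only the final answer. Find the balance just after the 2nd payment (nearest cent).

€9,243.82

Monthly rate r = 24.8%/12 = 2.06667% = 0.0206667.
Each month: B ← B·(1+r) − €800.00.
Month 1: interest €215.45; balance after payment €9,840.45.
Month 2: interest €203.37; balance after payment €9,243.82.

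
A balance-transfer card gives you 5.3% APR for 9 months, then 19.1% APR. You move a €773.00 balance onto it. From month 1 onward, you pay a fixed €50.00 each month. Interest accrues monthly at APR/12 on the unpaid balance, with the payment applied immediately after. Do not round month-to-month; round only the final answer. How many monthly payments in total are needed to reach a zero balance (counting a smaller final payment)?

17 payments

Promo months 1–9 at r₀ = 5.3%/12 = 0.00441667; months 10+ at r₁ = 19.1%/12 = 0.0159167.
After month 9: iterate B ← B·(1+r₀) − €50.00 for 9 months → €346.24.
Then at r₁ with €50.00/mo: n₂ = −ln(1 − r₁·B/P)/ln(1+r₁) ≈ 7.40 → 8 more payments.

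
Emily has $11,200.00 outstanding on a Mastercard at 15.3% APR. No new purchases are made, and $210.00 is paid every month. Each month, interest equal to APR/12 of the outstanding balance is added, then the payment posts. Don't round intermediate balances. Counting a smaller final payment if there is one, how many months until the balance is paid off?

Monthly rate r = 15.3%/12 = 1.275% = 0.01275.
Recurrence: B ← B·(1+r) − $210.00.
Month 1: interest $142.80; balance after payment $11,132.80.
Month 2: interest $141.94; balance after payment $11,064.74.
Closed form: n = −ln(1 − rB₀/P)/ln(1+r) = −ln(0.32)/ln(1.01275) ≈ 89.936, so the balance reaches zero during payment 90.

90 months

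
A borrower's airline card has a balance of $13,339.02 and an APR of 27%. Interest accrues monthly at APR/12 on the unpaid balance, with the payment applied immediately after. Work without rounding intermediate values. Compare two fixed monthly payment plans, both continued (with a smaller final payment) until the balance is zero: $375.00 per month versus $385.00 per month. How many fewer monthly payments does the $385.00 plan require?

Monthly rate r = 27%/12 = 2.25% = 0.0225.
At $375.00/mo: n = ⌈−ln(1 − rB₀/P)/ln(1+r)⌉ = 73 payments (last $154.40); total interest = total paid − $13,339.02 = $13,815.38.
At $385.00/mo: 68 payments (last $368.86); total interest $12,824.84.
Payments saved = 73 − 68 = 5.

5 fewer payments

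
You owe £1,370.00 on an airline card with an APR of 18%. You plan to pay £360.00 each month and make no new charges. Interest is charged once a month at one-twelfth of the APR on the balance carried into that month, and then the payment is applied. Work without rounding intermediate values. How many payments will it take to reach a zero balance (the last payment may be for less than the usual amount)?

Monthly rate r = 18%/12 = 1.5% = 0.015.
Recurrence: B ← B·(1+r) − £360.00.
Month 1: interest £20.55; balance after payment £1,030.55.
Month 2: interest £15.46; balance after payment £686.01.
Month 3: interest £10.29; balance after payment £336.30.
Month 4: interest £5.04; balance after payment £0.00.

4 months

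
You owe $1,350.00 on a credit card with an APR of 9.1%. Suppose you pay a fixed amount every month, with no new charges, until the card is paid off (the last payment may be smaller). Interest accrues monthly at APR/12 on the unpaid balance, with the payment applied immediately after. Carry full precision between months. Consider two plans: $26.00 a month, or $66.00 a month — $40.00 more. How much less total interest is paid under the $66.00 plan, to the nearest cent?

$249.81

Monthly rate r = 9.1%/12 = 0.758333% = 0.00758333.
At $26.00/mo: n = ⌈−ln(1 − rB₀/P)/ln(1+r)⌉ = 67 payments (last $6.39); total interest = total paid − $1,350.00 = $372.39.
At $66.00/mo: 23 payments (last $20.58); total interest $122.58.
Interest saved = $372.39 − $122.58 = $249.81.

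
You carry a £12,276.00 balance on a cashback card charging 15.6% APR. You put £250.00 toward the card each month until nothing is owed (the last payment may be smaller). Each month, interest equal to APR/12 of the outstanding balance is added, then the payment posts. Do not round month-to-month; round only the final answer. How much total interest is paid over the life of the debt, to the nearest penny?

Monthly rate r = 15.6%/12 = 1.3% = 0.013.
Payoff takes n = ⌈−ln(1 − rB₀/P)/ln(1+r)⌉ = ⌈78.745⌉ = 79 payments; the last is £186.47.
Total paid = 78·£250.00 + £186.47 = £19,686.47.
Total interest = total paid − principal = £19,686.47 − £12,276.00 = £7,410.47.

£7,410.47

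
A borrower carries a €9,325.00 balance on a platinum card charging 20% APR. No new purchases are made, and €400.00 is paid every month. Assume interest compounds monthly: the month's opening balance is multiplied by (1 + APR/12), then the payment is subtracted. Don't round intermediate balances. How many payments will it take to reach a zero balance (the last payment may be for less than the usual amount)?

30 payments

Monthly rate r = 20%/12 = 1.66667% = 0.0166667.
Recurrence: B ← B·(1+r) − €400.00.
Month 1: interest €155.42; balance after payment €9,080.42.
Month 2: interest €151.34; balance after payment €8,831.76.
Closed form: n = −ln(1 − rB₀/P)/ln(1+r) = −ln(0.61146)/ln(1.01667) ≈ 29.760, so the balance reaches zero during payment 30.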